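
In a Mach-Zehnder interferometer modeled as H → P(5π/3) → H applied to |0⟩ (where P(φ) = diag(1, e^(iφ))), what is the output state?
(0.75 - 0.433i)|0⟩ + (0.25 + 0.433i)|1⟩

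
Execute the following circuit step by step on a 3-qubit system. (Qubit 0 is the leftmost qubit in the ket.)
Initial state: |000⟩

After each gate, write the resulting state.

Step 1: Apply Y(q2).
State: i|001⟩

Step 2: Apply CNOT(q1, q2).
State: i|001⟩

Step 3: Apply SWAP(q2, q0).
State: i|100⟩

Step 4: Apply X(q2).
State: i|101⟩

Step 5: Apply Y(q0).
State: |001⟩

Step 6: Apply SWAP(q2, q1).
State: |010⟩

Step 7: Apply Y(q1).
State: -i|000⟩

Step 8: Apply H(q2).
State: -(1/√2)i|000⟩ - (1/√2)i|001⟩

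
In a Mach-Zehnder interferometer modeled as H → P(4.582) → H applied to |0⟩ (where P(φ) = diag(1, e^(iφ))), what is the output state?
(0.435 - 0.4958i)|0⟩ + (0.565 + 0.4958i)|1⟩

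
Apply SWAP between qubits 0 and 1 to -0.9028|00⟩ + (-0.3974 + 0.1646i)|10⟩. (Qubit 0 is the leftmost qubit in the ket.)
-0.9028|00⟩ + (-0.3974 + 0.1646i)|01⟩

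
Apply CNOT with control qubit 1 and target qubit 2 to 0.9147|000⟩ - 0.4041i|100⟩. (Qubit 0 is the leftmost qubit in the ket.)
0.9147|000⟩ - 0.4041i|100⟩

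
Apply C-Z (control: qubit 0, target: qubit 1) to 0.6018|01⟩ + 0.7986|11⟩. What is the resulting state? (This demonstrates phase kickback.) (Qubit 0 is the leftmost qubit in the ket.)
0.6018|01⟩ - 0.7986|11⟩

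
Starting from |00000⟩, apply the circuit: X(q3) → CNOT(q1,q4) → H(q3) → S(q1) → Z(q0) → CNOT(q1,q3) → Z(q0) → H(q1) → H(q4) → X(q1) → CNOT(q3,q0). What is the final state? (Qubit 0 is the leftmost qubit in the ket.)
1/√8|00000⟩ + 1/√8|00001⟩ + 1/√8|01000⟩ + 1/√8|01001⟩ - 1/√8|10010⟩ - 1/√8|10011⟩ - 1/√8|11010⟩ - 1/√8|11011⟩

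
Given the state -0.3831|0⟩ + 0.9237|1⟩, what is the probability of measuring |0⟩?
0.1468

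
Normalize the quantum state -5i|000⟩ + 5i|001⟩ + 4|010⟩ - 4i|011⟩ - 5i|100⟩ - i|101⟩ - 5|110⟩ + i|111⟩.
-0.4319i|000⟩ + 0.4319i|001⟩ + 0.3455|010⟩ - 0.3455i|011⟩ - 0.4319i|100⟩ - 0.08639i|101⟩ - 0.4319|110⟩ + 0.08639i|111⟩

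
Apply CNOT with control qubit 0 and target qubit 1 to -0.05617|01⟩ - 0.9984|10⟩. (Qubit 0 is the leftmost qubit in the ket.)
-0.05617|01⟩ - 0.9984|11⟩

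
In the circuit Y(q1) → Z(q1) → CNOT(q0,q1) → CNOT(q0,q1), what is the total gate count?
4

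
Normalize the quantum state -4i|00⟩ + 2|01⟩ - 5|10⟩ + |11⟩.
-0.5898i|00⟩ + 0.2949|01⟩ - 0.7372|10⟩ + 0.1474|11⟩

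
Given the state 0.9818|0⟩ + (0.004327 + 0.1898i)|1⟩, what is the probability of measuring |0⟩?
0.9639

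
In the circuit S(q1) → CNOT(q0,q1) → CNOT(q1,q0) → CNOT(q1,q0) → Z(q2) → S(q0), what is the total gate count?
6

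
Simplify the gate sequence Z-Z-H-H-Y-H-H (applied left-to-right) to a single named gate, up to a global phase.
Y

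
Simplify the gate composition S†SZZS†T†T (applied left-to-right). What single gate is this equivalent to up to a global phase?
S†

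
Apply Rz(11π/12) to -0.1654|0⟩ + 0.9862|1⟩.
(-0.02159 + 0.164i)|0⟩ + (0.1287 + 0.9778i)|1⟩

Rz(11π/12) = [[e^(−iθ/2), 0], [0, e^(iθ/2)]] with e^(±iθ/2) = cos(θ/2) ± i·sin(θ/2); θ = 11π/12, cos(θ/2) ≈ 0.130526, sin(θ/2) ≈ 0.991445.
With a = amp(|0⟩) = -0.1654 and b = amp(|1⟩) = 0.9862:
new amp(|0⟩) = (0.130526 - 0.991445i)·a = (-0.02159 + 0.164i)
new amp(|1⟩) = (0.130526 + 0.991445i)·b = (0.1287 + 0.9778i)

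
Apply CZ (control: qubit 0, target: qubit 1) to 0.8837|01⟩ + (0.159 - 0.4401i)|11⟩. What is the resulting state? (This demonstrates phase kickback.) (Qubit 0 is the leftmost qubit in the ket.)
0.8837|01⟩ + (-0.159 + 0.4401i)|11⟩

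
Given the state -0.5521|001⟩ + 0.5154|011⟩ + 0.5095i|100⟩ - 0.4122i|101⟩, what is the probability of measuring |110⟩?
0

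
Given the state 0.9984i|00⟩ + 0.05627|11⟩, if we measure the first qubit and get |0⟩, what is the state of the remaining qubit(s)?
i|0⟩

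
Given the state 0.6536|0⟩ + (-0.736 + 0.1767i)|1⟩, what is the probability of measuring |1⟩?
0.5729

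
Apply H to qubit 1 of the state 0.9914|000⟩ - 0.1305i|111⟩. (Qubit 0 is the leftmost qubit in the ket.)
0.701|000⟩ + 0.701|010⟩ - 0.09228i|101⟩ + 0.09228i|111⟩

H on qubit 1 mixes each pair of kets that differ only in qubit 1: amplitudes (a, b) of (|…0…⟩, |…1…⟩) become ((a + b)/√2, (a − b)/√2). Kets absent from the input have amplitude 0.
(|000⟩, |010⟩): (a, b) = (0.9914, 0) → (0.701, 0.701)
(|101⟩, |111⟩): (a, b) = (0, -0.1305i) → (-0.09228i, 0.09228i)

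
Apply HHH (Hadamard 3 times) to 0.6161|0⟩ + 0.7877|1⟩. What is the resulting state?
0.9926|0⟩ - 0.1213|1⟩

H² = I, so H^3 = H: a single Hadamard. With (a, b) = (0.6161, 0.7877), H gives ((a + b)/√2, (a − b)/√2) = (0.9926, -0.1213).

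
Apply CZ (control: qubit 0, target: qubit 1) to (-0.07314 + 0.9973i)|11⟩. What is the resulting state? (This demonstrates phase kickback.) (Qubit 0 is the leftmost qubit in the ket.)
(0.07314 - 0.9973i)|11⟩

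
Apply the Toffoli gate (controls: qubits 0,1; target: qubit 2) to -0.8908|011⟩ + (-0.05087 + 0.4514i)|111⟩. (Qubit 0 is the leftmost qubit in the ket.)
-0.8908|011⟩ + (-0.05087 + 0.4514i)|110⟩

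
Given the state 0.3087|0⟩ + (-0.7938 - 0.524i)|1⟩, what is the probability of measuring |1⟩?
0.9047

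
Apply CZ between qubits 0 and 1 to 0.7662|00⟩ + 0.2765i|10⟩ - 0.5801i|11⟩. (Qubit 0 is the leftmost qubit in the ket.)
0.7662|00⟩ + 0.2765i|10⟩ + 0.5801i|11⟩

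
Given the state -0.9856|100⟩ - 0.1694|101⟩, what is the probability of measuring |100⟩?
0.9714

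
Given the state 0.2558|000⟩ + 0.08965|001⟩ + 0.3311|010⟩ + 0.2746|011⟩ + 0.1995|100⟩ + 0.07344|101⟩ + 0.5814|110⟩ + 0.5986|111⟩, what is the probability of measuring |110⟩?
0.338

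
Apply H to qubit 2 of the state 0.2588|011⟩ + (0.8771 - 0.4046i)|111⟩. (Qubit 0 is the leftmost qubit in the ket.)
0.183|010⟩ - 0.183|011⟩ + (0.6202 - 0.2861i)|110⟩ + (-0.6202 + 0.2861i)|111⟩

H on qubit 2 mixes each pair of kets that differ only in qubit 2: amplitudes (a, b) of (|…0…⟩, |…1…⟩) become ((a + b)/√2, (a − b)/√2). Kets absent from the input have amplitude 0.
(|010⟩, |011⟩): (a, b) = (0, 0.2588) → (0.183, -0.183)
(|110⟩, |111⟩): (a, b) = (0, (0.8771 - 0.4046i)) → ((0.6202 - 0.2861i), (-0.6202 + 0.2861i))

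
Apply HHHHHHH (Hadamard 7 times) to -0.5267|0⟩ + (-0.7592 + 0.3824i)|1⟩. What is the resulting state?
(-0.9093 + 0.2704i)|0⟩ + (0.1644 - 0.2704i)|1⟩

H² = I, so H^7 = H: a single Hadamard. With (a, b) = (-0.5267, (-0.7592 + 0.3824i)), H gives ((a + b)/√2, (a − b)/√2) = ((-0.9093 + 0.2704i), (0.1644 - 0.2704i)).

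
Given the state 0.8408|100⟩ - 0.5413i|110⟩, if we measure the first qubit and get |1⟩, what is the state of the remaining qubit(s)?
0.8408|00⟩ - 0.5413i|10⟩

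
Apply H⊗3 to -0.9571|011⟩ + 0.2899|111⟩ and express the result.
-0.2359|000⟩ + 0.2359|001⟩ + 0.2359|010⟩ - 0.2359|011⟩ - 0.4409|100⟩ + 0.4409|101⟩ + 0.4409|110⟩ - 0.4409|111⟩

H⊗3 gives amp(|y⟩) = (1/2√2) Σ_x (−1)^(x·y) amp(|x⟩), where x·y is the number of positions in which both x and y have a 1.
|000⟩: (-0.9571 + 0.2899)/(2√2) = -0.2359
|001⟩: (0.9571 - 0.2899)/(2√2) = 0.2359
|010⟩: (0.9571 - 0.2899)/(2√2) = 0.2359
|011⟩: (-0.9571 + 0.2899)/(2√2) = -0.2359
|100⟩: (-0.9571 - 0.2899)/(2√2) = -0.4409
|101⟩: (0.9571 + 0.2899)/(2√2) = 0.4409
|110⟩: (0.9571 + 0.2899)/(2√2) = 0.4409
|111⟩: (-0.9571 - 0.2899)/(2√2) = -0.4409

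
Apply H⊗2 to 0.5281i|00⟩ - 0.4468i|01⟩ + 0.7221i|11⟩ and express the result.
0.4017i|00⟩ + 0.1264i|01⟩ - 0.3204i|10⟩ + 0.8485i|11⟩

H⊗2 gives amp(|y⟩) = (1/2) Σ_x (−1)^(x·y) amp(|x⟩), where x·y is the number of positions in which both x and y have a 1.
|00⟩: (0.5281i - 0.4468i + 0.7221i)/2 = 0.4017i
|01⟩: (0.5281i + 0.4468i - 0.7221i)/2 = 0.1264i
|10⟩: (0.5281i - 0.4468i - 0.7221i)/2 = -0.3204i
|11⟩: (0.5281i + 0.4468i + 0.7221i)/2 = 0.8485i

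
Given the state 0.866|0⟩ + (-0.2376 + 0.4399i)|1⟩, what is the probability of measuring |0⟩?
0.75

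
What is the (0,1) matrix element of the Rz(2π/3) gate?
0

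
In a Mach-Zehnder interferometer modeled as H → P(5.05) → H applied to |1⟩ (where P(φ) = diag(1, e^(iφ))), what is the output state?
(0.3344 + 0.4718i)|0⟩ + (0.6656 - 0.4718i)|1⟩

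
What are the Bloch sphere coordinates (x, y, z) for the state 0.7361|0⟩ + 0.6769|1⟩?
(0.9965, 0, 0.08365)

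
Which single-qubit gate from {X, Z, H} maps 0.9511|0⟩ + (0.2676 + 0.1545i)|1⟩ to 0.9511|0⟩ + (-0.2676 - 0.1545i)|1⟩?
Z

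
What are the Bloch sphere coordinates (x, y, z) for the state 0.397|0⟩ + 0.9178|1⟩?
(0.7287, 0, -0.6847)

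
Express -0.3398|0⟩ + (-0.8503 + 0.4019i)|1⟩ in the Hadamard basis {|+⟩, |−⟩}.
(-0.8415 + 0.2842i)|+⟩ + (0.361 - 0.2842i)|−⟩

With |ψ⟩ = α|0⟩ + β|1⟩, the Hadamard-basis coefficients are ⟨+|ψ⟩ = (α + β)/√2 and ⟨−|ψ⟩ = (α − β)/√2.
Here α = -0.3398, β = (-0.8503 + 0.4019i): (α + β)/√2 = (-0.8415 + 0.2842i), (α − β)/√2 = (0.361 - 0.2842i).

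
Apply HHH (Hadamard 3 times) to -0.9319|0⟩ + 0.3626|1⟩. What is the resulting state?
-0.4026|0⟩ - 0.9153|1⟩

H² = I, so H^3 = H: a single Hadamard. With (a, b) = (-0.9319, 0.3626), H gives ((a + b)/√2, (a − b)/√2) = (-0.4026, -0.9153).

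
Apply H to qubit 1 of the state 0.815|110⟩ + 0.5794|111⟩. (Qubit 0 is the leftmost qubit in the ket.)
0.5763|100⟩ + 0.4097|101⟩ - 0.5763|110⟩ - 0.4097|111⟩

H on qubit 1 mixes each pair of kets that differ only in qubit 1: amplitudes (a, b) of (|…0…⟩, |…1…⟩) become ((a + b)/√2, (a − b)/√2). Kets absent from the input have amplitude 0.
(|100⟩, |110⟩): (a, b) = (0, 0.815) → (0.5763, -0.5763)
(|101⟩, |111⟩): (a, b) = (0, 0.5794) → (0.4097, -0.4097)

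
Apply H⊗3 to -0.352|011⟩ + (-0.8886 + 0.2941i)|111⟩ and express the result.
(-0.4386 + 0.104i)|000⟩ + (0.4386 - 0.104i)|001⟩ + (0.4386 - 0.104i)|010⟩ + (-0.4386 + 0.104i)|011⟩ + (0.1897 - 0.104i)|100⟩ + (-0.1897 + 0.104i)|101⟩ + (-0.1897 + 0.104i)|110⟩ + (0.1897 - 0.104i)|111⟩

H⊗3 gives amp(|y⟩) = (1/2√2) Σ_x (−1)^(x·y) amp(|x⟩), where x·y is the number of positions in which both x and y have a 1.
|000⟩: (-0.352 + (-0.8886 + 0.2941i))/(2√2) = (-0.4386 + 0.104i)
|001⟩: (0.352 - (-0.8886 + 0.2941i))/(2√2) = (0.4386 - 0.104i)
|010⟩: (0.352 - (-0.8886 + 0.2941i))/(2√2) = (0.4386 - 0.104i)
|011⟩: (-0.352 + (-0.8886 + 0.2941i))/(2√2) = (-0.4386 + 0.104i)
|100⟩: (-0.352 - (-0.8886 + 0.2941i))/(2√2) = (0.1897 - 0.104i)
|101⟩: (0.352 + (-0.8886 + 0.2941i))/(2√2) = (-0.1897 + 0.104i)
|110⟩: (0.352 + (-0.8886 + 0.2941i))/(2√2) = (-0.1897 + 0.104i)
|111⟩: (-0.352 - (-0.8886 + 0.2941i))/(2√2) = (0.1897 - 0.104i)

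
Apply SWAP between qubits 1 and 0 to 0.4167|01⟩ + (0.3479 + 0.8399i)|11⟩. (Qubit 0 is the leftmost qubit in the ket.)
0.4167|10⟩ + (0.3479 + 0.8399i)|11⟩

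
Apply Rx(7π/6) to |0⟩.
-0.2588|0⟩ - 0.9659i|1⟩

Rx(7π/6) = [[cos(θ/2), −i·sin(θ/2)], [−i·sin(θ/2), cos(θ/2)]]; θ = 7π/6, cos(θ/2) ≈ -0.258819, sin(θ/2) ≈ 0.965926.
With a = amp(|0⟩) = 1 and b = amp(|1⟩) = 0:
new amp(|0⟩) = (-0.258819)·a + (-0.965926i)·b = -0.2588
new amp(|1⟩) = (-0.965926i)·a + (-0.258819)·b = -0.9659i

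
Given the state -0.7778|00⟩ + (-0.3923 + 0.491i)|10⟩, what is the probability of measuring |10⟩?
0.395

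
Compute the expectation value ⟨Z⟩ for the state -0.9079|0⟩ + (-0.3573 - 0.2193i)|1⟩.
0.6485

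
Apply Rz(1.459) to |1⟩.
(0.7455 + 0.6665i)|1⟩

Rz(1.459) = [[e^(−iθ/2), 0], [0, e^(iθ/2)]] with e^(±iθ/2) = cos(θ/2) ± i·sin(θ/2); θ = 1.459, cos(θ/2) ≈ 0.745508, sin(θ/2) ≈ 0.666497.
With a = amp(|0⟩) = 0 and b = amp(|1⟩) = 1:
new amp(|0⟩) = (0.745508 - 0.666497i)·a = 0
new amp(|1⟩) = (0.745508 + 0.666497i)·b = (0.7455 + 0.6665i)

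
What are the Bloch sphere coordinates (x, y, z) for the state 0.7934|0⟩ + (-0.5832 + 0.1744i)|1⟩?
(-0.9254, 0.2767, 0.2589)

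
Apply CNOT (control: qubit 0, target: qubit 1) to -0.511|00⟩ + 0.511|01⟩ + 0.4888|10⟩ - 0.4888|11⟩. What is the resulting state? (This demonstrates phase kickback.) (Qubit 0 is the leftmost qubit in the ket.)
-0.511|00⟩ + 0.511|01⟩ - 0.4888|10⟩ + 0.4888|11⟩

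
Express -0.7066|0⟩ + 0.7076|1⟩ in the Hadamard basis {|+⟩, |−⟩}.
0.0007071|+⟩ - |−⟩

With |ψ⟩ = α|0⟩ + β|1⟩, the Hadamard-basis coefficients are ⟨+|ψ⟩ = (α + β)/√2 and ⟨−|ψ⟩ = (α − β)/√2.
Here α = -0.7066, β = 0.7076: (α + β)/√2 = 0.0007071, (α − β)/√2 = -1.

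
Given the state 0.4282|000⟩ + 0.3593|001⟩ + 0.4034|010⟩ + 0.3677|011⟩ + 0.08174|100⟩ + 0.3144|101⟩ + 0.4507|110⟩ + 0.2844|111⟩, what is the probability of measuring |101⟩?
0.09885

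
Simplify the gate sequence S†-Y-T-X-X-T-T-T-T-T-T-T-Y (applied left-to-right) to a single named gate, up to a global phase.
S†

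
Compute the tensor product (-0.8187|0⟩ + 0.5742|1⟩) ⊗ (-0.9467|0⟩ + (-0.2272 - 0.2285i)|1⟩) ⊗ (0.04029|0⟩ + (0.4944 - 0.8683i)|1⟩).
0.03123|000⟩ + (0.3832 - 0.673i)|001⟩ + (0.007494 + 0.007537i)|010⟩ + (0.2544 - 0.06902i)|011⟩ - 0.0219|100⟩ + (-0.2688 + 0.472i)|101⟩ + (-0.005256 - 0.005286i)|110⟩ + (-0.1784 + 0.04841i)|111⟩

amp(|b₁b₂…⟩) = product of the factor amplitudes for bits b₁, b₂, …; only kets whose every factor amplitude is nonzero survive.
|000⟩: (-0.8187)(-0.9467)(0.04029) = 0.03123
|001⟩: (-0.8187)(-0.9467)(0.4944 - 0.8683i) = (0.3832 - 0.673i)
|010⟩: (-0.8187)(-0.2272 - 0.2285i)(0.04029) = (0.007494 + 0.007537i)
|011⟩: (-0.8187)(-0.2272 - 0.2285i)(0.4944 - 0.8683i) = (0.2544 - 0.06902i)
|100⟩: (0.5742)(-0.9467)(0.04029) = -0.0219
|101⟩: (0.5742)(-0.9467)(0.4944 - 0.8683i) = (-0.2688 + 0.472i)
|110⟩: (0.5742)(-0.2272 - 0.2285i)(0.04029) = (-0.005256 - 0.005286i)
|111⟩: (0.5742)(-0.2272 - 0.2285i)(0.4944 - 0.8683i) = (-0.1784 + 0.04841i)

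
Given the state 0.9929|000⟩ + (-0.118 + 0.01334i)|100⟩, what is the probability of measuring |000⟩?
0.9859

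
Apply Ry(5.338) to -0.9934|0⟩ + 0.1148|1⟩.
0.8323|0⟩ - 0.5544|1⟩

Ry(5.338) = [[cos(θ/2), −sin(θ/2)], [sin(θ/2), cos(θ/2)]]; θ = 5.338, cos(θ/2) ≈ -0.890391, sin(θ/2) ≈ 0.455196.
With a = amp(|0⟩) = -0.9934 and b = amp(|1⟩) = 0.1148:
new amp(|0⟩) = (-0.890391)·a + (-0.455196)·b = 0.8323
new amp(|1⟩) = (0.455196)·a + (-0.890391)·b = -0.5544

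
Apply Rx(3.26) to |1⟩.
-0.9982i|0⟩ - 0.05917|1⟩

Rx(3.26) = [[cos(θ/2), −i·sin(θ/2)], [−i·sin(θ/2), cos(θ/2)]]; θ = 3.26, cos(θ/2) ≈ -0.0591691, sin(θ/2) ≈ 0.998248.
With a = amp(|0⟩) = 0 and b = amp(|1⟩) = 1:
new amp(|0⟩) = (-0.0591691)·a + (-0.998248i)·b = -0.9982i
new amp(|1⟩) = (-0.998248i)·a + (-0.0591691)·b = -0.05917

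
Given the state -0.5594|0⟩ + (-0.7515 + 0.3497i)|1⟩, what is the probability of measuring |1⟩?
0.687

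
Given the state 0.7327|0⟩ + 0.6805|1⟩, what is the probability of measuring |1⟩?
0.4631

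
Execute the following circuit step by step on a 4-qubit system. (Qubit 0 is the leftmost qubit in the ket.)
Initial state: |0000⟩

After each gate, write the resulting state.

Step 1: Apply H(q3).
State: 1/√2|0000⟩ + 1/√2|0001⟩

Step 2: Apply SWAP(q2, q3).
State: 1/√2|0000⟩ + 1/√2|0010⟩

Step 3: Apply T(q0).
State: 1/√2|0000⟩ + 1/√2|0010⟩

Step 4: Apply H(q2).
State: |0000⟩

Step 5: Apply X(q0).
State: |1000⟩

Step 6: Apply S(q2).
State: |1000⟩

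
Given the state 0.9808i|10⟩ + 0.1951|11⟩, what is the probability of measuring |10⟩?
0.962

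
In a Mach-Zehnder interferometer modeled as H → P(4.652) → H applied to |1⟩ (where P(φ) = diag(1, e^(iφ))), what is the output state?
(0.5302 + 0.4991i)|0⟩ + (0.4698 - 0.4991i)|1⟩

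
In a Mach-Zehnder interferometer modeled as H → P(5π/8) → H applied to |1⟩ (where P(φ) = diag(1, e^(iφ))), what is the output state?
(0.6913 - 0.4619i)|0⟩ + (0.3087 + 0.4619i)|1⟩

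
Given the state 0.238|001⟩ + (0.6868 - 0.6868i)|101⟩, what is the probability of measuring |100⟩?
0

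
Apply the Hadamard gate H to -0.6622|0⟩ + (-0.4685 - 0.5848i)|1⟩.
(-0.7995 - 0.4135i)|0⟩ + (-0.137 + 0.4135i)|1⟩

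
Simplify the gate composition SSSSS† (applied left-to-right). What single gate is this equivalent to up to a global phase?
S†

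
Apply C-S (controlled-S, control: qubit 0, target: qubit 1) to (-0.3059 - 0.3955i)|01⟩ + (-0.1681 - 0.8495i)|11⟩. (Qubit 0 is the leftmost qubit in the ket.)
(-0.3059 - 0.3955i)|01⟩ + (0.8495 - 0.1681i)|11⟩

C-S leaves the control-|0⟩ kets |00⟩, |01⟩ unchanged and applies S to qubit 1 on the control-|1⟩ pair (|10⟩, |11⟩).
S = [[1, 0], [0, i]].
With a = amp(|10⟩) = 0 and b = amp(|11⟩) = (-0.1681 - 0.8495i):
new amp(|10⟩) = (1)·a = 0
new amp(|11⟩) = (i)·b = (0.8495 - 0.1681i)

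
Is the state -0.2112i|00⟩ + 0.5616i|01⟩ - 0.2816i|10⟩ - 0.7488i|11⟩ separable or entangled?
Entangled

Writing the state as a|00⟩ + b|01⟩ + c|10⟩ + d|11⟩, it is a product state iff ad − bc = 0.
Here (a, b, c, d) = (-0.2112i, 0.5616i, -0.2816i, -0.7488i): ad − bc = (-0.2112i)(-0.7488i) − (0.5616i)(-0.2816i) = -0.3163 ≠ 0, so the state is entangled.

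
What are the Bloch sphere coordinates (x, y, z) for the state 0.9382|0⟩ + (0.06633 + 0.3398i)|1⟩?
(0.1245, 0.6376, 0.7604)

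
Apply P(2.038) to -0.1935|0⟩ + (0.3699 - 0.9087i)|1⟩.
-0.1935|0⟩ + (0.6447 + 0.7395i)|1⟩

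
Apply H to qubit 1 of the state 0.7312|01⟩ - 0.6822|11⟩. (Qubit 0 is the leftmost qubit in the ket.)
0.517|00⟩ - 0.517|01⟩ - 0.4824|10⟩ + 0.4824|11⟩

H on qubit 1 mixes each pair of kets that differ only in qubit 1: amplitudes (a, b) of (|…0…⟩, |…1…⟩) become ((a + b)/√2, (a − b)/√2). Kets absent from the input have amplitude 0.
(|00⟩, |01⟩): (a, b) = (0, 0.7312) → (0.517, -0.517)
(|10⟩, |11⟩): (a, b) = (0, -0.6822) → (-0.4824, 0.4824)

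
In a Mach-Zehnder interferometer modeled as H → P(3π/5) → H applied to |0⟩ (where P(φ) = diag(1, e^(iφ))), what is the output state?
(0.3455 + 0.4755i)|0⟩ + (0.6545 - 0.4755i)|1⟩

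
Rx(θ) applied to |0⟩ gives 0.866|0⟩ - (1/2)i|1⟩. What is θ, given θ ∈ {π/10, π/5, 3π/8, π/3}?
π/3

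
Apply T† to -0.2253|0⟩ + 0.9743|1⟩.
-0.2253|0⟩ + (0.6889 - 0.6889i)|1⟩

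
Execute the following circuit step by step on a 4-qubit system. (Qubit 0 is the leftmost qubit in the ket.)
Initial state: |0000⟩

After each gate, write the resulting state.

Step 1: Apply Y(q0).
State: i|1000⟩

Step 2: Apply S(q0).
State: -|1000⟩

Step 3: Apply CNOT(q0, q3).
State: -|1001⟩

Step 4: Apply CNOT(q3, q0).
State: -|0001⟩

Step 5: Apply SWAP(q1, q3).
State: -|0100⟩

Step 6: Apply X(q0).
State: -|1100⟩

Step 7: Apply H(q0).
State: -1/√2|0100⟩ + 1/√2|1100⟩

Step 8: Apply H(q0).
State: -|1100⟩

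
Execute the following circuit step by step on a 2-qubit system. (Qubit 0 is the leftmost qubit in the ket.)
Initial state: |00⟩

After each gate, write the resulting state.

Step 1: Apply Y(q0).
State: i|10⟩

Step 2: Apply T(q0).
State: (-1/√2 + (1/√2)i)|10⟩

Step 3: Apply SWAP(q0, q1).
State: (-1/√2 + (1/√2)i)|01⟩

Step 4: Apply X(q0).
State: (-1/√2 + (1/√2)i)|11⟩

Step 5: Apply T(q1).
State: -|11⟩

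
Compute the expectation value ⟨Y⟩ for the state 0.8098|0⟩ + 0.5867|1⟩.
0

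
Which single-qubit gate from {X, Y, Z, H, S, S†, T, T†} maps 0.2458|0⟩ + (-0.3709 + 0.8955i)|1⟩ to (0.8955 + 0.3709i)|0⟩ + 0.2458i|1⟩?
Y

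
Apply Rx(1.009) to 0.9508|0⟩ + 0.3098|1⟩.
(0.8323 - 0.1497i)|0⟩ + (0.2712 - 0.4596i)|1⟩

Rx(1.009) = [[cos(θ/2), −i·sin(θ/2)], [−i·sin(θ/2), cos(θ/2)]]; θ = 1.009, cos(θ/2) ≈ 0.875416, sin(θ/2) ≈ 0.48337.
With a = amp(|0⟩) = 0.9508 and b = amp(|1⟩) = 0.3098:
new amp(|0⟩) = (0.875416)·a + (-0.48337i)·b = (0.8323 - 0.1497i)
new amp(|1⟩) = (-0.48337i)·a + (0.875416)·b = (0.2712 - 0.4596i)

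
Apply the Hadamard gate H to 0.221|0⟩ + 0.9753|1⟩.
0.8459|0⟩ - 0.5334|1⟩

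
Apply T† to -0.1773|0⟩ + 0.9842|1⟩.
-0.1773|0⟩ + (0.6959 - 0.6959i)|1⟩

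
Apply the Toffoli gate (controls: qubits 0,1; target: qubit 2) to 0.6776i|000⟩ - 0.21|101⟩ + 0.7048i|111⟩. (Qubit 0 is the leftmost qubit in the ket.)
0.6776i|000⟩ - 0.21|101⟩ + 0.7048i|110⟩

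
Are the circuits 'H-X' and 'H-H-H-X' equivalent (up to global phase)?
Yes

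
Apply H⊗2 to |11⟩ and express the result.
1/2|00⟩ - 1/2|01⟩ - 1/2|10⟩ + 1/2|11⟩

H⊗2 gives amp(|y⟩) = (1/2) Σ_x (−1)^(x·y) amp(|x⟩), where x·y is the number of positions in which both x and y have a 1.
|00⟩: (1)/2 = 1/2
|01⟩: (-1)/2 = -1/2
|10⟩: (-1)/2 = -1/2
|11⟩: (1)/2 = 1/2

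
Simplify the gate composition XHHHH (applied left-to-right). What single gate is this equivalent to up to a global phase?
X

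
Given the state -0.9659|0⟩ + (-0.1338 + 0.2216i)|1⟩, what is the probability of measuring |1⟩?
0.06701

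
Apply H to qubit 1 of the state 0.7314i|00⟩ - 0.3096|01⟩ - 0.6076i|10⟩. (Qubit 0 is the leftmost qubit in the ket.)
(-0.2189 + 0.5172i)|00⟩ + (0.2189 + 0.5172i)|01⟩ - 0.4296i|10⟩ - 0.4296i|11⟩

H on qubit 1 mixes each pair of kets that differ only in qubit 1: amplitudes (a, b) of (|…0…⟩, |…1…⟩) become ((a + b)/√2, (a − b)/√2). Kets absent from the input have amplitude 0.
(|00⟩, |01⟩): (a, b) = (0.7314i, -0.3096) → ((-0.2189 + 0.5172i), (0.2189 + 0.5172i))
(|10⟩, |11⟩): (a, b) = (-0.6076i, 0) → (-0.4296i, -0.4296i)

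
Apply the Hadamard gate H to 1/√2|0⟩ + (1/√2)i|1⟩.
(1/2 + (1/2)i)|0⟩ + (1/2 - (1/2)i)|1⟩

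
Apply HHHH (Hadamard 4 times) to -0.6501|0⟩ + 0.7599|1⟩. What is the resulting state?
-0.6501|0⟩ + 0.7599|1⟩

H² = I, so an even number of Hadamards cancels: H^4 = I and the state is unchanged.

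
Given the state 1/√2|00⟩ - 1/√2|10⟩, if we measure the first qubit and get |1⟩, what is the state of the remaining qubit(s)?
-|0⟩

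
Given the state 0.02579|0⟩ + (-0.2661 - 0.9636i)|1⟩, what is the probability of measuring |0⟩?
0.0006651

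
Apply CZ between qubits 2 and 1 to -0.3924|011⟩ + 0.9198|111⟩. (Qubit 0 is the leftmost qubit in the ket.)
0.3924|011⟩ - 0.9198|111⟩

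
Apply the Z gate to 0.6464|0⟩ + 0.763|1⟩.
0.6464|0⟩ - 0.763|1⟩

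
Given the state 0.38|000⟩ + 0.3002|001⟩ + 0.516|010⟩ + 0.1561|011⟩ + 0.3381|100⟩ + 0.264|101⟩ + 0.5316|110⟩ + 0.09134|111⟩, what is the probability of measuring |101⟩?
0.0697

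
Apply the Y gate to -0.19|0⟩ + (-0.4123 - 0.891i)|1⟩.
(-0.891 + 0.4123i)|0⟩ - 0.19i|1⟩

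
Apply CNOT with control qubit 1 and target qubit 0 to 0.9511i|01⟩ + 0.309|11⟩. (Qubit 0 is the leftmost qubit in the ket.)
0.309|01⟩ + 0.9511i|11⟩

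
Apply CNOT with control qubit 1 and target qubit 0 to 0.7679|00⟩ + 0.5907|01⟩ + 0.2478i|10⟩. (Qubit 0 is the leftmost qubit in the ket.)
0.7679|00⟩ + 0.2478i|10⟩ + 0.5907|11⟩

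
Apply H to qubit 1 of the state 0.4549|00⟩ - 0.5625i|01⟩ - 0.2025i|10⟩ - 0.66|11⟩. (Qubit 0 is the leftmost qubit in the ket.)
(0.3217 - 0.3977i)|00⟩ + (0.3217 + 0.3977i)|01⟩ + (-0.4667 - 0.1432i)|10⟩ + (0.4667 - 0.1432i)|11⟩

H on qubit 1 mixes each pair of kets that differ only in qubit 1: amplitudes (a, b) of (|…0…⟩, |…1…⟩) become ((a + b)/√2, (a − b)/√2). Kets absent from the input have amplitude 0.
(|00⟩, |01⟩): (a, b) = (0.4549, -0.5625i) → ((0.3217 - 0.3977i), (0.3217 + 0.3977i))
(|10⟩, |11⟩): (a, b) = (-0.2025i, -0.66) → ((-0.4667 - 0.1432i), (0.4667 - 0.1432i))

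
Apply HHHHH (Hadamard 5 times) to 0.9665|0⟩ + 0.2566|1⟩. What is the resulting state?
0.8649|0⟩ + 0.502|1⟩

H² = I, so H^5 = H: a single Hadamard. With (a, b) = (0.9665, 0.2566), H gives ((a + b)/√2, (a − b)/√2) = (0.8649, 0.502).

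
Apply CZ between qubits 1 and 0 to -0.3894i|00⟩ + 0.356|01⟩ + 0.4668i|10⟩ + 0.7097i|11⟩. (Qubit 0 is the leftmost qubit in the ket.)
-0.3894i|00⟩ + 0.356|01⟩ + 0.4668i|10⟩ - 0.7097i|11⟩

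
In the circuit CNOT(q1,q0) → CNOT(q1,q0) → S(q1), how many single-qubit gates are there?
1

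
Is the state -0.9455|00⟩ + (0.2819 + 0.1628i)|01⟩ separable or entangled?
Separable

Writing the state as a|00⟩ + b|01⟩ + c|10⟩ + d|11⟩, it is a product state iff ad − bc = 0.
Here (a, b, c, d) = (-0.9455, (0.2819 + 0.1628i), 0, 0): ad − bc = (-0.9455)(0) − (0.2819 + 0.1628i)(0) = 0, so the state is separable.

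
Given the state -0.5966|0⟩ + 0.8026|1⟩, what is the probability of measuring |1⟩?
0.6442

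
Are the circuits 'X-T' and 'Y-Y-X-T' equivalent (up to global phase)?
Yes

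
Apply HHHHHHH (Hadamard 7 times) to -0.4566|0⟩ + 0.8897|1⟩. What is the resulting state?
0.3062|0⟩ - 0.952|1⟩

H² = I, so H^7 = H: a single Hadamard. With (a, b) = (-0.4566, 0.8897), H gives ((a + b)/√2, (a − b)/√2) = (0.3062, -0.952).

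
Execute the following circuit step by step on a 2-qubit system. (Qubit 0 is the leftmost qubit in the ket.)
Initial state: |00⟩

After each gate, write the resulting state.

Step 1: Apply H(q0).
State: 1/√2|00⟩ + 1/√2|10⟩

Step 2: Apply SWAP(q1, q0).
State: 1/√2|00⟩ + 1/√2|01⟩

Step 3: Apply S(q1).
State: 1/√2|00⟩ + (1/√2)i|01⟩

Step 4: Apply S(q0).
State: 1/√2|00⟩ + (1/√2)i|01⟩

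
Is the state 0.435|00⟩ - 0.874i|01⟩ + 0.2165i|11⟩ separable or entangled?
Entangled

Writing the state as a|00⟩ + b|01⟩ + c|10⟩ + d|11⟩, it is a product state iff ad − bc = 0.
Here (a, b, c, d) = (0.435, -0.874i, 0, 0.2165i): ad − bc = (0.435)(0.2165i) − (-0.874i)(0) = 0.09418i ≠ 0, so the state is entangled.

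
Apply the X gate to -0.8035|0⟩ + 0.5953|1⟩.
0.5953|0⟩ - 0.8035|1⟩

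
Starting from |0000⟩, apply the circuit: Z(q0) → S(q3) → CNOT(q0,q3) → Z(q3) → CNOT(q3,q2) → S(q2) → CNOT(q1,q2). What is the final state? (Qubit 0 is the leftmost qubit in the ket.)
|0000⟩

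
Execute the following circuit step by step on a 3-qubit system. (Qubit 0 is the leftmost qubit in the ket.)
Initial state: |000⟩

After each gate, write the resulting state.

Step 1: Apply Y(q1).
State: i|010⟩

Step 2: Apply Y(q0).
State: -|110⟩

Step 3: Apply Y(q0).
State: i|010⟩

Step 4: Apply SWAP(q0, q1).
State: i|100⟩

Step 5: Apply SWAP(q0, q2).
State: i|001⟩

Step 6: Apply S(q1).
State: i|001⟩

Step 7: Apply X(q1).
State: i|011⟩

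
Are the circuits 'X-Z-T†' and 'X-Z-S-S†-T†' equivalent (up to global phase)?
Yes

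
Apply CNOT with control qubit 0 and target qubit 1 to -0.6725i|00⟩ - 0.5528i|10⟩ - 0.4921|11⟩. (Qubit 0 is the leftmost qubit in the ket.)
-0.6725i|00⟩ - 0.4921|10⟩ - 0.5528i|11⟩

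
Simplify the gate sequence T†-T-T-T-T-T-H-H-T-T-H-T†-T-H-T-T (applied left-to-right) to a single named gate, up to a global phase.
I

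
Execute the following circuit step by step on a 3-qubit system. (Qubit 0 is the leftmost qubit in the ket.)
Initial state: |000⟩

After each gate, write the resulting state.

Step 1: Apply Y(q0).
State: i|100⟩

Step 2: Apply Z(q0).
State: -i|100⟩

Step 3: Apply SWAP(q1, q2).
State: -i|100⟩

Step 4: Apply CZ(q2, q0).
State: -i|100⟩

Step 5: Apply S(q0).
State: |100⟩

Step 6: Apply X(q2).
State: |101⟩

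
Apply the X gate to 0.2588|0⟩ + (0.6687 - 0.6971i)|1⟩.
(0.6687 - 0.6971i)|0⟩ + 0.2588|1⟩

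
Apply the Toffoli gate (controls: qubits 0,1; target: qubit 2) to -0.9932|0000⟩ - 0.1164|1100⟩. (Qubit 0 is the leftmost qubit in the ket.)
-0.9932|0000⟩ - 0.1164|1110⟩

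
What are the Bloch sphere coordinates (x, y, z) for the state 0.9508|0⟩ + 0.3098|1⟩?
(0.5891, 0, 0.808)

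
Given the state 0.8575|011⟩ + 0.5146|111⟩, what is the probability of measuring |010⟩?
0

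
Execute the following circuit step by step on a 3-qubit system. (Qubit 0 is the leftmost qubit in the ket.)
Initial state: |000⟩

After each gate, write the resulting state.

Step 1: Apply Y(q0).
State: i|100⟩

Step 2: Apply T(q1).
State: i|100⟩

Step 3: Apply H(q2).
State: (1/√2)i|100⟩ + (1/√2)i|101⟩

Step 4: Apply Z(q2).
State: (1/√2)i|100⟩ - (1/√2)i|101⟩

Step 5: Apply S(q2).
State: (1/√2)i|100⟩ + 1/√2|101⟩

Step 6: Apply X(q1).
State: (1/√2)i|110⟩ + 1/√2|111⟩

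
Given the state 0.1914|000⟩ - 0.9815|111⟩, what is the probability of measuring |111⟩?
0.9633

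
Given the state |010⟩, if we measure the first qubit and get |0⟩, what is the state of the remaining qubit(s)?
|10⟩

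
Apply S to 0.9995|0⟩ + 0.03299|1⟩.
0.9995|0⟩ + 0.03299i|1⟩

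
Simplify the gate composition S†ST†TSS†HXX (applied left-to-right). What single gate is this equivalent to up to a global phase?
H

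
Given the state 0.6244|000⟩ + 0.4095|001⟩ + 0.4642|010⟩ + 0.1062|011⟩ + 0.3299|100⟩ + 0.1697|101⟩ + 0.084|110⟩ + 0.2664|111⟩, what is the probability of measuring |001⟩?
0.1677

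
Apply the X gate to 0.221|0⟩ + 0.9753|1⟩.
0.9753|0⟩ + 0.221|1⟩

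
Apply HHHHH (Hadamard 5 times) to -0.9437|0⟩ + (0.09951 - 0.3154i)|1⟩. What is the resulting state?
(-0.5969 - 0.223i)|0⟩ + (-0.7377 + 0.223i)|1⟩

H² = I, so H^5 = H: a single Hadamard. With (a, b) = (-0.9437, (0.09951 - 0.3154i)), H gives ((a + b)/√2, (a − b)/√2) = ((-0.5969 - 0.223i), (-0.7377 + 0.223i)).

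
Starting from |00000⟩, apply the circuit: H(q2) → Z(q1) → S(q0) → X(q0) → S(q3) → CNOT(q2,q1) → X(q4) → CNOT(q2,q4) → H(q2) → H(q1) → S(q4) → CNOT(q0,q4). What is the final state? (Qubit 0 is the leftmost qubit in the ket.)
(1/√8)i|10000⟩ + 1/√8|10001⟩ + (1/√8)i|10100⟩ - 1/√8|10101⟩ + (1/√8)i|11000⟩ - 1/√8|11001⟩ + (1/√8)i|11100⟩ + 1/√8|11101⟩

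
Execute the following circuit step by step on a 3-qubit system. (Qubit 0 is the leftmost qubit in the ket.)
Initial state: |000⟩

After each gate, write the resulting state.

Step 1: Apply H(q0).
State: 1/√2|000⟩ + 1/√2|100⟩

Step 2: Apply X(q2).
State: 1/√2|001⟩ + 1/√2|101⟩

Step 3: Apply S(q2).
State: (1/√2)i|001⟩ + (1/√2)i|101⟩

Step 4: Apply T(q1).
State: (1/√2)i|001⟩ + (1/√2)i|101⟩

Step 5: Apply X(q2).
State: (1/√2)i|000⟩ + (1/√2)i|100⟩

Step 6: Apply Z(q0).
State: (1/√2)i|000⟩ - (1/√2)i|100⟩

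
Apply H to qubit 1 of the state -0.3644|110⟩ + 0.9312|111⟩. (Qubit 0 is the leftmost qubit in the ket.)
-0.2577|100⟩ + 0.6585|101⟩ + 0.2577|110⟩ - 0.6585|111⟩

H on qubit 1 mixes each pair of kets that differ only in qubit 1: amplitudes (a, b) of (|…0…⟩, |…1…⟩) become ((a + b)/√2, (a − b)/√2). Kets absent from the input have amplitude 0.
(|100⟩, |110⟩): (a, b) = (0, -0.3644) → (-0.2577, 0.2577)
(|101⟩, |111⟩): (a, b) = (0, 0.9312) → (0.6585, -0.6585)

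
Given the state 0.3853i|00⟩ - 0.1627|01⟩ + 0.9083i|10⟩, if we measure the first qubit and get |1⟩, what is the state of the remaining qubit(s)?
i|0⟩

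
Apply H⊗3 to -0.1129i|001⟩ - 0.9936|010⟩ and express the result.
(-0.3513 - 0.03992i)|000⟩ + (-0.3513 + 0.03992i)|001⟩ + (0.3513 - 0.03992i)|010⟩ + (0.3513 + 0.03992i)|011⟩ + (-0.3513 - 0.03992i)|100⟩ + (-0.3513 + 0.03992i)|101⟩ + (0.3513 - 0.03992i)|110⟩ + (0.3513 + 0.03992i)|111⟩

H⊗3 gives amp(|y⟩) = (1/2√2) Σ_x (−1)^(x·y) amp(|x⟩), where x·y is the number of positions in which both x and y have a 1.
|000⟩: (-0.1129i - 0.9936)/(2√2) = (-0.3513 - 0.03992i)
|001⟩: (0.1129i - 0.9936)/(2√2) = (-0.3513 + 0.03992i)
|010⟩: (-0.1129i + 0.9936)/(2√2) = (0.3513 - 0.03992i)
|011⟩: (0.1129i + 0.9936)/(2√2) = (0.3513 + 0.03992i)
|100⟩: (-0.1129i - 0.9936)/(2√2) = (-0.3513 - 0.03992i)
|101⟩: (0.1129i - 0.9936)/(2√2) = (-0.3513 + 0.03992i)
|110⟩: (-0.1129i + 0.9936)/(2√2) = (0.3513 - 0.03992i)
|111⟩: (0.1129i + 0.9936)/(2√2) = (0.3513 + 0.03992i)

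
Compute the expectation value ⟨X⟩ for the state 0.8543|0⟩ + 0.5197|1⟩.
0.888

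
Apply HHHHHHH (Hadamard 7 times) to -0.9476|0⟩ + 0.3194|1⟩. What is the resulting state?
-0.4442|0⟩ - 0.8959|1⟩

H² = I, so H^7 = H: a single Hadamard. With (a, b) = (-0.9476, 0.3194), H gives ((a + b)/√2, (a − b)/√2) = (-0.4442, -0.8959).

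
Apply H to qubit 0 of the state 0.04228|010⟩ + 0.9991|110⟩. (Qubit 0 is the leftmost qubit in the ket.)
0.7364|010⟩ - 0.6766|110⟩

H on qubit 0 mixes each pair of kets that differ only in qubit 0: amplitudes (a, b) of (|…0…⟩, |…1…⟩) become ((a + b)/√2, (a − b)/√2). Kets absent from the input have amplitude 0.
(|010⟩, |110⟩): (a, b) = (0.04228, 0.9991) → (0.7364, -0.6766)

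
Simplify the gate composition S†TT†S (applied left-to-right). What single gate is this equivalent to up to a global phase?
I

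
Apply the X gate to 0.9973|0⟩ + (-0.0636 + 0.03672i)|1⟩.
(-0.0636 + 0.03672i)|0⟩ + 0.9973|1⟩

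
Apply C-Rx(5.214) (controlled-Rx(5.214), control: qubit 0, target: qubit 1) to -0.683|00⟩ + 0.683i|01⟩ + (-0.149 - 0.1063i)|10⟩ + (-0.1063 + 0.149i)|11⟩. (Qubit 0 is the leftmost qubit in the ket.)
-0.683|00⟩ + 0.683i|01⟩ + (0.2041 + 0.1456i)|10⟩ + (0.03731 - 0.0523i)|11⟩

C-Rx(5.214) leaves the control-|0⟩ kets |00⟩, |01⟩ unchanged and applies Rx(5.214) to qubit 1 on the control-|1⟩ pair (|10⟩, |11⟩).
Rx(5.214) = [[cos(θ/2), −i·sin(θ/2)], [−i·sin(θ/2), cos(θ/2)]]; θ = 5.214, cos(θ/2) ≈ -0.860476, sin(θ/2) ≈ 0.509491.
With a = amp(|10⟩) = (-0.149 - 0.1063i) and b = amp(|11⟩) = (-0.1063 + 0.149i):
new amp(|10⟩) = (-0.860476)·a + (-0.509491i)·b = (0.2041 + 0.1456i)
new amp(|11⟩) = (-0.509491i)·a + (-0.860476)·b = (0.03731 - 0.0523i)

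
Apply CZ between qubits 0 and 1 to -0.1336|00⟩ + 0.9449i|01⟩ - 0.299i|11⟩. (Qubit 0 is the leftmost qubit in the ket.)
-0.1336|00⟩ + 0.9449i|01⟩ + 0.299i|11⟩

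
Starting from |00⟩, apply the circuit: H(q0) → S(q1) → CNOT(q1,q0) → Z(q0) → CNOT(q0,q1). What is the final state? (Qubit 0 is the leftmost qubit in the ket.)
1/√2|00⟩ - 1/√2|11⟩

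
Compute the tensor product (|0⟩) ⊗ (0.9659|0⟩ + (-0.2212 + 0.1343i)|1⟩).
0.9659|00⟩ + (-0.2212 + 0.1343i)|01⟩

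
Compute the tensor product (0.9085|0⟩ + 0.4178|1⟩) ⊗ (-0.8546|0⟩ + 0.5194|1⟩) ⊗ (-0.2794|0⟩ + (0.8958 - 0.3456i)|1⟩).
0.2169|000⟩ + (-0.6955 + 0.2683i)|001⟩ - 0.1318|010⟩ + (0.4227 - 0.1631i)|011⟩ + 0.09976|100⟩ + (-0.3198 + 0.1234i)|101⟩ - 0.06063|110⟩ + (0.1944 - 0.075i)|111⟩

amp(|b₁b₂…⟩) = product of the factor amplitudes for bits b₁, b₂, …; only kets whose every factor amplitude is nonzero survive.
|000⟩: (0.9085)(-0.8546)(-0.2794) = 0.2169
|001⟩: (0.9085)(-0.8546)(0.8958 - 0.3456i) = (-0.6955 + 0.2683i)
|010⟩: (0.9085)(0.5194)(-0.2794) = -0.1318
|011⟩: (0.9085)(0.5194)(0.8958 - 0.3456i) = (0.4227 - 0.1631i)
|100⟩: (0.4178)(-0.8546)(-0.2794) = 0.09976
|101⟩: (0.4178)(-0.8546)(0.8958 - 0.3456i) = (-0.3198 + 0.1234i)
|110⟩: (0.4178)(0.5194)(-0.2794) = -0.06063
|111⟩: (0.4178)(0.5194)(0.8958 - 0.3456i) = (0.1944 - 0.075i)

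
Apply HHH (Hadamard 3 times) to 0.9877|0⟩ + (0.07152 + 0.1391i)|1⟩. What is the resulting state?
(0.749 + 0.09836i)|0⟩ + (0.6478 - 0.09836i)|1⟩

H² = I, so H^3 = H: a single Hadamard. With (a, b) = (0.9877, (0.07152 + 0.1391i)), H gives ((a + b)/√2, (a − b)/√2) = ((0.749 + 0.09836i), (0.6478 - 0.09836i)).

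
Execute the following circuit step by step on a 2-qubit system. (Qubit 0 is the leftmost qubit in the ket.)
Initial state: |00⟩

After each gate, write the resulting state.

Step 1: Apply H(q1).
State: 1/√2|00⟩ + 1/√2|01⟩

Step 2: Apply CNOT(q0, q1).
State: 1/√2|00⟩ + 1/√2|01⟩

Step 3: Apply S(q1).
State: 1/√2|00⟩ + (1/√2)i|01⟩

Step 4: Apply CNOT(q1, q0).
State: 1/√2|00⟩ + (1/√2)i|11⟩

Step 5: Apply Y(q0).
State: 1/√2|01⟩ + (1/√2)i|10⟩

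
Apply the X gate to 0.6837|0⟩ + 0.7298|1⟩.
0.7298|0⟩ + 0.6837|1⟩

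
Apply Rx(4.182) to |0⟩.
-0.4971|0⟩ - 0.8677i|1⟩

Rx(4.182) = [[cos(θ/2), −i·sin(θ/2)], [−i·sin(θ/2), cos(θ/2)]]; θ = 4.182, cos(θ/2) ≈ -0.497057, sin(θ/2) ≈ 0.867718.
With a = amp(|0⟩) = 1 and b = amp(|1⟩) = 0:
new amp(|0⟩) = (-0.497057)·a + (-0.867718i)·b = -0.4971
new amp(|1⟩) = (-0.867718i)·a + (-0.497057)·b = -0.8677i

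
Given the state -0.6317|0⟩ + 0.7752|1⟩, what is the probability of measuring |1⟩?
0.6009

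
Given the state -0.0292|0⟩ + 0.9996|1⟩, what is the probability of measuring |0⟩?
0.0008526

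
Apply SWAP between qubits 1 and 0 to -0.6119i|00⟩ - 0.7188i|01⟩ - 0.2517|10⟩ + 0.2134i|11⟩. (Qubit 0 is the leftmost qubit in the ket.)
-0.6119i|00⟩ - 0.2517|01⟩ - 0.7188i|10⟩ + 0.2134i|11⟩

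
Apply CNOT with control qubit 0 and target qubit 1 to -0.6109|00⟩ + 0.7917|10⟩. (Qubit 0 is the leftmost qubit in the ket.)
-0.6109|00⟩ + 0.7917|11⟩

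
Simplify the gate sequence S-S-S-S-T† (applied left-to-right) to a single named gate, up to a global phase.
T†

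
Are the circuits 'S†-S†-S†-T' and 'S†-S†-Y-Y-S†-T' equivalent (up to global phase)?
Yes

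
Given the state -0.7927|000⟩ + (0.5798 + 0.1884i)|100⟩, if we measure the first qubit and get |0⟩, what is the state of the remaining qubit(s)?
-|00⟩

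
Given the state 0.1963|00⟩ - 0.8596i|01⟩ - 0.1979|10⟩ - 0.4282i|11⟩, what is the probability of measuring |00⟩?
0.03853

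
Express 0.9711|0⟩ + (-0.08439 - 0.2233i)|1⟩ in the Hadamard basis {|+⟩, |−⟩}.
(0.627 - 0.1579i)|+⟩ + (0.7463 + 0.1579i)|−⟩

With |ψ⟩ = α|0⟩ + β|1⟩, the Hadamard-basis coefficients are ⟨+|ψ⟩ = (α + β)/√2 and ⟨−|ψ⟩ = (α − β)/√2.
Here α = 0.9711, β = (-0.08439 - 0.2233i): (α + β)/√2 = (0.627 - 0.1579i), (α − β)/√2 = (0.7463 + 0.1579i).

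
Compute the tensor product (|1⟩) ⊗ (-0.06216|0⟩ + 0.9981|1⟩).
-0.06216|10⟩ + 0.9981|11⟩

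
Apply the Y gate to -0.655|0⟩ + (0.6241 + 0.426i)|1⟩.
(0.426 - 0.6241i)|0⟩ - 0.655i|1⟩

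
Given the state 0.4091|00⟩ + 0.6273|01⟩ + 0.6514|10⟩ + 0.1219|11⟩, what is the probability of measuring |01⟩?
0.3935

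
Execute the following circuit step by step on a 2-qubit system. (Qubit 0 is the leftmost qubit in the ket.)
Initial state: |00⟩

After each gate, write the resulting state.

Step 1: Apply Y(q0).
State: i|10⟩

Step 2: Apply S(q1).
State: i|10⟩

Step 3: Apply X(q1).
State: i|11⟩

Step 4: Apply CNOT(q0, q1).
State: i|10⟩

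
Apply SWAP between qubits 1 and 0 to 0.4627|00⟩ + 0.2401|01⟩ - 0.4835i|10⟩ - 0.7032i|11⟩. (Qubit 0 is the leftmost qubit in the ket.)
0.4627|00⟩ - 0.4835i|01⟩ + 0.2401|10⟩ - 0.7032i|11⟩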